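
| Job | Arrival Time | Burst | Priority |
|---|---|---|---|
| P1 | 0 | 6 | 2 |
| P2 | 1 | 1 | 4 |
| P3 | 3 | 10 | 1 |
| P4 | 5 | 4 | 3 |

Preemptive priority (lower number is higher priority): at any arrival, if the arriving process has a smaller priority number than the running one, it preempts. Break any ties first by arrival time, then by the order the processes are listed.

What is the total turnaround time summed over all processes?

61

Gantt: | P1 0-3 | P3 3-13 | P1 13-16 | P4 16-20 | P2 20-21 |
Completion: P1=16  P2=21  P3=13  P4=20
Turnaround (C−A): P1=16  P2=20  P3=10  P4=15
Turnaround = completion − arrival: P1=16, P2=20, P3=10, P4=15
Total turnaround = 16 + 20 + 10 + 15 = 61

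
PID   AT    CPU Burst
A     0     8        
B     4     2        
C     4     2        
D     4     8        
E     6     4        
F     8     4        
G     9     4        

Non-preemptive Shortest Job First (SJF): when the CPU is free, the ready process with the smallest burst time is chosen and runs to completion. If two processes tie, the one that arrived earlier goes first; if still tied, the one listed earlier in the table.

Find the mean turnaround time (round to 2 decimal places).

Timeline: | A 0-8 | B 8-10 | C 10-12 | E 12-16 | F 16-20 | G 20-24 | D 24-32 |
Completion: A=8  B=10  C=12  D=32  E=16  F=20  G=24
Turnaround (C−A): A=8  B=6  C=8  D=28  E=10  F=12  G=15
Turnaround times: A=8, B=6, C=8, D=28, E=10, F=12, G=15
Average turnaround = (8+6+8+28+10+12+15) / 7 = 87/7 = 12.43

12.43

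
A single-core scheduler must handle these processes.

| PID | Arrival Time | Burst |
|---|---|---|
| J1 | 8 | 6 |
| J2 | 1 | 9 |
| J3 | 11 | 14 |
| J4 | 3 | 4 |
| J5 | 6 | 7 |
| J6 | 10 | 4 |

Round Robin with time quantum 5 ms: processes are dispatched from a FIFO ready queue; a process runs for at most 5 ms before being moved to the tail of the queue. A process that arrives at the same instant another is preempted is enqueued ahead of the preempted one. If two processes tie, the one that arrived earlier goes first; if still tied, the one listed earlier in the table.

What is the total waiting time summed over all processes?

Timeline: | idle 0-1 | J2 1-6 | J4 6-10 | J5 10-15 | J2 15-19 | J1 19-24 | J6 24-28 | J3 28-33 | J5 33-35 | J1 35-36 | J3 36-45 |
Completion: J1=36  J2=19  J3=45  J4=10  J5=35  J6=28
Turnaround (C−A): J1=28  J2=18  J3=34  J4=7  J5=29  J6=18
Waiting = turnaround − burst: J1=22, J2=9, J3=20, J4=3, J5=22, J6=14
Total waiting = 22 + 9 + 20 + 3 + 22 + 14 = 90

90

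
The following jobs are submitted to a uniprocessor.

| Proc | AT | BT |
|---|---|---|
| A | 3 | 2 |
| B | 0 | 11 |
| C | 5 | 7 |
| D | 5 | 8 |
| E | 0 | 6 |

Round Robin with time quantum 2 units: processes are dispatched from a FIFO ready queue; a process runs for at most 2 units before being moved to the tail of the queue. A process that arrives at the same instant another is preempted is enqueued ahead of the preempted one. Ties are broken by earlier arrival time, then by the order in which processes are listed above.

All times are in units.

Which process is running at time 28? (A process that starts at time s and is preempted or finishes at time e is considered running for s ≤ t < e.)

Schedule: | B 0-2 | E 2-4 | B 4-6 | A 6-8 | E 8-10 | C 10-12 | D 12-14 | B 14-16 | E 16-18 | C 18-20 | D 20-22 | B 22-24 | C 24-26 | D 26-28 | B 28-30 | C 30-31 | D 31-33 | B 33-34 |
Completion: A=8  B=34  C=31  D=33  E=18
Turnaround (C−A): A=5  B=34  C=26  D=28  E=18

B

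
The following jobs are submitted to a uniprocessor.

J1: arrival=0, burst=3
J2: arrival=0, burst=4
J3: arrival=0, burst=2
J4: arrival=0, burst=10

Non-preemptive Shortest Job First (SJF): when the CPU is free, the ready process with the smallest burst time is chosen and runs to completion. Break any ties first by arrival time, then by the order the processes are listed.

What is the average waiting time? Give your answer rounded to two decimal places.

4.00

Gantt: | J3 0-2 | J1 2-5 | J2 5-9 | J4 9-19 |
Completion: J1=5  J2=9  J3=2  J4=19
Turnaround (C−A): J1=5  J2=9  J3=2  J4=19
Waiting times: J1=2, J2=5, J3=0, J4=9
Average waiting = (2+5+0+9) / 4 = 16/4 = 4.00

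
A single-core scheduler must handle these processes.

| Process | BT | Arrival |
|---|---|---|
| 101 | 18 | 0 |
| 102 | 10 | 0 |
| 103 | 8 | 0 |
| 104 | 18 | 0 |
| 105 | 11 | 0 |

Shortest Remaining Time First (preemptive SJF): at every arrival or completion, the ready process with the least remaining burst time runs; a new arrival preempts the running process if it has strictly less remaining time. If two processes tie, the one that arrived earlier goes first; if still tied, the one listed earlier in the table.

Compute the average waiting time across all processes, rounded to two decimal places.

20.40

Schedule: | 103 0-8 | 102 8-18 | 105 18-29 | 101 29-47 | 104 47-65 |
Completion: 101=47  102=18  103=8  104=65  105=29
Turnaround (C−A): 101=47  102=18  103=8  104=65  105=29
Waiting times: 101=29, 102=8, 103=0, 104=47, 105=18
Average waiting = (29+8+0+47+18) / 5 = 102/5 = 20.40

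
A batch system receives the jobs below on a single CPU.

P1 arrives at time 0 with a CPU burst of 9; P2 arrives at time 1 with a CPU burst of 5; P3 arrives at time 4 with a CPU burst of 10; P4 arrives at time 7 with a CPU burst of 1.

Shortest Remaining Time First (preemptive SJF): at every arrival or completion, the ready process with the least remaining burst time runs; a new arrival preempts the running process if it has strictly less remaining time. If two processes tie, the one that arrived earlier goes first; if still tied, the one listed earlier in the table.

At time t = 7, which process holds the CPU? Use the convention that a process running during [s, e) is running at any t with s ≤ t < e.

P4

Timeline: | P1 0-1 | P2 1-6 | P1 6-7 | P4 7-8 | P1 8-15 | P3 15-25 |
Completion: P1=15  P2=6  P3=25  P4=8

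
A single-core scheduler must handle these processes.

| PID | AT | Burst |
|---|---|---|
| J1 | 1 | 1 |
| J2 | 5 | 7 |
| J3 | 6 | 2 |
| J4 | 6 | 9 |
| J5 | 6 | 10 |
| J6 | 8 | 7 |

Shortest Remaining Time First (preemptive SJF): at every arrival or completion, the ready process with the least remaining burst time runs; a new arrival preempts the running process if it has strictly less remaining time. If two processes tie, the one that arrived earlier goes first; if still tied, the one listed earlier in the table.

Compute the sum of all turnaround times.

Timeline: | idle 0-1 | J1 1-2 | idle 2-5 | J2 5-6 | J3 6-8 | J2 8-14 | J6 14-21 | J4 21-30 | J5 30-40 |
Completion: J1=2  J2=14  J3=8  J4=30  J5=40  J6=21
Turnaround (C−A): J1=1  J2=9  J3=2  J4=24  J5=34  J6=13
Turnaround = completion − arrival: J1=1, J2=9, J3=2, J4=24, J5=34, J6=13
Total turnaround = 1 + 9 + 2 + 24 + 34 + 13 = 83

83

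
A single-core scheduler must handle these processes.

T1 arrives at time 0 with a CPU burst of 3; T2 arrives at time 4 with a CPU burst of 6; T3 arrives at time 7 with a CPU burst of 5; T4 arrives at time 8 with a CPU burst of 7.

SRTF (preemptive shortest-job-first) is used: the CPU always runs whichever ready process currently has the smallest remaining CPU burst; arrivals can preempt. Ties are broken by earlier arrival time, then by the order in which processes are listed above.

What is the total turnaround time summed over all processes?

Timeline: | T1 0-3 | idle 3-4 | T2 4-10 | T3 10-15 | T4 15-22 |
Completion: T1=3  T2=10  T3=15  T4=22
Turnaround (C−A): T1=3  T2=6  T3=8  T4=14
Turnaround = completion − arrival: T1=3, T2=6, T3=8, T4=14
Total turnaround = 3 + 6 + 8 + 14 = 31

31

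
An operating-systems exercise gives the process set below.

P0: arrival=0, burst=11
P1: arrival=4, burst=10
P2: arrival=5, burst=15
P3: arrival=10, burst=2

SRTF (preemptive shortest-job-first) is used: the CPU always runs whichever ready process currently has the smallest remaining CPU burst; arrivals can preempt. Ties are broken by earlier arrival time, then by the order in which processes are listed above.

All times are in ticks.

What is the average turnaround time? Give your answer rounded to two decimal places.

16.50

Timeline: | P0 0-11 | P3 11-13 | P1 13-23 | P2 23-38 |
Completion: P0=11  P1=23  P2=38  P3=13
Turnaround times: P0=11, P1=19, P2=33, P3=3
Average turnaround = (11+19+33+3) / 4 = 66/4 = 16.50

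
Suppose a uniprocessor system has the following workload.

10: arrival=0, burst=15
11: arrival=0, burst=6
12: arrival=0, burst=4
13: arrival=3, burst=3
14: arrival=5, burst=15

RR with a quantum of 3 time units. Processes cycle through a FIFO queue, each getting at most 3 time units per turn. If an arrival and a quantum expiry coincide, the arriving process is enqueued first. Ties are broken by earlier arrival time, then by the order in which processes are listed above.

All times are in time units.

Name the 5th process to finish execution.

14

Gantt: | 10 0-3 | 11 3-6 | 12 6-9 | 13 9-12 | 10 12-15 | 14 15-18 | 11 18-21 | 12 21-22 | 10 22-25 | 14 25-28 | 10 28-31 | 14 31-34 | 10 34-37 | 14 37-43 |
Completion: 10=37  11=21  12=22  13=12  14=43
Turnaround (C−A): 10=37  11=21  12=22  13=9  14=38
Finish order: 13 → 11 → 12 → 10 → 14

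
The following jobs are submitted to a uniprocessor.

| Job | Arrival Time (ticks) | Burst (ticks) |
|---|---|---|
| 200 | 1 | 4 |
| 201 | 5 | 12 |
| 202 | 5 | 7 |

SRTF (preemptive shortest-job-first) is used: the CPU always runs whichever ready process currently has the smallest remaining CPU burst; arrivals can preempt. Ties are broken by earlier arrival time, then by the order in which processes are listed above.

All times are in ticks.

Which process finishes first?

200

Timeline: | idle 0-1 | 200 1-5 | 202 5-12 | 201 12-24 |
Completion: 200=5  201=24  202=12
Turnaround (C−A): 200=4  201=19  202=7
Finish order: 200 → 202 → 201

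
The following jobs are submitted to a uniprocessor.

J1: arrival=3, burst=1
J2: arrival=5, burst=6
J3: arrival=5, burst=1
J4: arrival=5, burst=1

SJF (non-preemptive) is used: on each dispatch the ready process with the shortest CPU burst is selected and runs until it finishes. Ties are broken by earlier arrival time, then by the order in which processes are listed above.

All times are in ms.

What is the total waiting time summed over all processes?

3

Timeline: | idle 0-3 | J1 3-4 | idle 4-5 | J3 5-6 | J4 6-7 | J2 7-13 |
Completion: J1=4  J2=13  J3=6  J4=7
Turnaround (C−A): J1=1  J2=8  J3=1  J4=2
Waiting = turnaround − burst: J1=0, J2=2, J3=0, J4=1
Total waiting = 0 + 2 + 0 + 1 = 3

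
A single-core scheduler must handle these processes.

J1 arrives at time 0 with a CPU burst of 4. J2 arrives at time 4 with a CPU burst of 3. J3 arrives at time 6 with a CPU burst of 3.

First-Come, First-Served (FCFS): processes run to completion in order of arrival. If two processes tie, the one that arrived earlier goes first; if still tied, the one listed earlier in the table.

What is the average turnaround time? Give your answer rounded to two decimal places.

3.67

Schedule: | J1 0-4 | J2 4-7 | J3 7-10 |
Completion: J1=4  J2=7  J3=10
Turnaround times: J1=4, J2=3, J3=4
Average turnaround = (4+3+4) / 3 = 11/3 = 3.67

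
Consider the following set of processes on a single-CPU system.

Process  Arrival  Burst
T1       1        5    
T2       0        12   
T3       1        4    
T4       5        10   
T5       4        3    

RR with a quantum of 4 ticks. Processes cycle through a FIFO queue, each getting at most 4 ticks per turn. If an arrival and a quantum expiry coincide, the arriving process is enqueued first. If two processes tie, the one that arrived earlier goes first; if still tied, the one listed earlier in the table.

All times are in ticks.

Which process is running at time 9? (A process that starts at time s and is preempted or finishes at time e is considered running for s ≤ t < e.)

Gantt: | T2 0-4 | T1 4-8 | T3 8-12 | T5 12-15 | T2 15-19 | T4 19-23 | T1 23-24 | T2 24-28 | T4 28-34 |
Completion: T1=24  T2=28  T3=12  T4=34  T5=15

T3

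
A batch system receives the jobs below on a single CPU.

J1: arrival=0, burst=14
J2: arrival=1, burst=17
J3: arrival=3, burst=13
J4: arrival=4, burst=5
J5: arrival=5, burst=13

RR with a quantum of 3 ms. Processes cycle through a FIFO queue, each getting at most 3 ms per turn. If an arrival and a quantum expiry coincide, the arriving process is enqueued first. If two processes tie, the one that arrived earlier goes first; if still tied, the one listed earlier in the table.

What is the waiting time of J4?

20

Schedule: | J1 0-3 | J2 3-6 | J3 6-9 | J1 9-12 | J4 12-15 | J5 15-18 | J2 18-21 | J3 21-24 | J1 24-27 | J4 27-29 | J5 29-32 | J2 32-35 | J3 35-38 | J1 38-41 | J5 41-44 | J2 44-47 | J3 47-50 | J1 50-52 | J5 52-55 | J2 55-58 | J3 58-59 | J5 59-60 | J2 60-62 |
Completion: J1=52  J2=62  J3=59  J4=29  J5=60
Turnaround (C−A): J1=52  J2=61  J3=56  J4=25  J5=55
Waiting(J4) = turnaround − burst = 25 − 5 = 20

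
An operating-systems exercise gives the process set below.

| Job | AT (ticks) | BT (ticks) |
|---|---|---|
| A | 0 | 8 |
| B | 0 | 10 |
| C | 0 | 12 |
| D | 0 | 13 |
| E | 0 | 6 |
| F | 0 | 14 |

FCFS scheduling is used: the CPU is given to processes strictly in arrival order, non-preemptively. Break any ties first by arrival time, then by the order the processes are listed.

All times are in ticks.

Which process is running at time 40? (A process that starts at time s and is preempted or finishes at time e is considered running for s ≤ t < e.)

D

Timeline: | A 0-8 | B 8-18 | C 18-30 | D 30-43 | E 43-49 | F 49-63 |
Completion: A=8  B=18  C=30  D=43  E=49  F=63
Turnaround (C−A): A=8  B=18  C=30  D=43  E=49  F=63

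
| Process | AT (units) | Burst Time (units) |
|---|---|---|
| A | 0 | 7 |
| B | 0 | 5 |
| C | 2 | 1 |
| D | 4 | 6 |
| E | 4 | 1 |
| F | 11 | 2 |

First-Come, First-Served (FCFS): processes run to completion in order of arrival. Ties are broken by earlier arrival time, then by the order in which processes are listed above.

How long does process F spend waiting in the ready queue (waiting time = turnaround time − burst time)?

9

Schedule: | A 0-7 | B 7-12 | C 12-13 | D 13-19 | E 19-20 | F 20-22 |
Completion: A=7  B=12  C=13  D=19  E=20  F=22
Waiting(F) = turnaround − burst = 11 − 2 = 9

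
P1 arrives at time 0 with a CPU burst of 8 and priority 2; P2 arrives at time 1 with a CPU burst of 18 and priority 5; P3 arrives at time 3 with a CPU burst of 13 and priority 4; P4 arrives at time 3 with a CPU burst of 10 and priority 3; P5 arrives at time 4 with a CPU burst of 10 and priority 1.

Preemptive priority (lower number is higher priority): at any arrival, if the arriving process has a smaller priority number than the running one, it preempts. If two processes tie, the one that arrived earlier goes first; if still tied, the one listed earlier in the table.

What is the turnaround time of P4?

Schedule: | P1 0-4 | P5 4-14 | P1 14-18 | P4 18-28 | P3 28-41 | P2 41-59 |
Completion: P1=18  P2=59  P3=41  P4=28  P5=14
Turnaround (C−A): P1=18  P2=58  P3=38  P4=25  P5=10
Turnaround(P4) = completion − arrival = 28 − 3 = 25

25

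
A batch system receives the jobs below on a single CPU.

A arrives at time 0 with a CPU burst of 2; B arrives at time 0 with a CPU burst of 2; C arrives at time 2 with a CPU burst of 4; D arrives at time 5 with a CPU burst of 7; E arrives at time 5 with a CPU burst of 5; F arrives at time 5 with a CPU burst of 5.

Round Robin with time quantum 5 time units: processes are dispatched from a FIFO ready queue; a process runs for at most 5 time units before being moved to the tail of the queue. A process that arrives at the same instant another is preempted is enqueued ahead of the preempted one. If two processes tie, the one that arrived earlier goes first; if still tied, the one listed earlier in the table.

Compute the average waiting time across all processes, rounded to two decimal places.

Timeline: | A 0-2 | B 2-4 | C 4-8 | D 8-13 | E 13-18 | F 18-23 | D 23-25 |
Completion: A=2  B=4  C=8  D=25  E=18  F=23
Turnaround (C−A): A=2  B=4  C=6  D=20  E=13  F=18
Waiting times: A=0, B=2, C=2, D=13, E=8, F=13
Average waiting = (0+2+2+13+8+13) / 6 = 38/6 = 6.33

6.33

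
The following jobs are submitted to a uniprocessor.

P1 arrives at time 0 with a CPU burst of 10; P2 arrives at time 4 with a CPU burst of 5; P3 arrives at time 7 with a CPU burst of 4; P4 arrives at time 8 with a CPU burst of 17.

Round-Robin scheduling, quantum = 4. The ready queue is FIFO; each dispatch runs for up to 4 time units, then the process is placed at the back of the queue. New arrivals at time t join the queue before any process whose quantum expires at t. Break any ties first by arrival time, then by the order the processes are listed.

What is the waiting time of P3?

Gantt: | P1 0-4 | P2 4-8 | P1 8-12 | P3 12-16 | P4 16-20 | P2 20-21 | P1 21-23 | P4 23-36 |
Completion: P1=23  P2=21  P3=16  P4=36
Turnaround (C−A): P1=23  P2=17  P3=9  P4=28
Waiting(P3) = turnaround − burst = 9 − 4 = 5

5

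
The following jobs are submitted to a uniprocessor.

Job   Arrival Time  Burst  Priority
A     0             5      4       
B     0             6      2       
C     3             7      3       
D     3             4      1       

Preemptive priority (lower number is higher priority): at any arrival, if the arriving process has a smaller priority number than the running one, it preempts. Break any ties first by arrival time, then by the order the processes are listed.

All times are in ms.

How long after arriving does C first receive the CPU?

7

Schedule: | B 0-3 | D 3-7 | B 7-10 | C 10-17 | A 17-22 |
Completion: A=22  B=10  C=17  D=7
Turnaround (C−A): A=22  B=10  C=14  D=4
Response(C) = first start − arrival = 10 − 3 = 7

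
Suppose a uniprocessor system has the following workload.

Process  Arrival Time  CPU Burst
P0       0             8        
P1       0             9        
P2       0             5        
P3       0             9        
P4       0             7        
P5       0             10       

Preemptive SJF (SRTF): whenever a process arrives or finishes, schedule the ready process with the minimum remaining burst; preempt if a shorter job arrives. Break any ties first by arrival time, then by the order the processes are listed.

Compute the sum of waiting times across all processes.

104

Gantt: | P2 0-5 | P4 5-12 | P0 12-20 | P1 20-29 | P3 29-38 | P5 38-48 |
Completion: P0=20  P1=29  P2=5  P3=38  P4=12  P5=48
Turnaround (C−A): P0=20  P1=29  P2=5  P3=38  P4=12  P5=48
Waiting = turnaround − burst: P0=12, P1=20, P2=0, P3=29, P4=5, P5=38
Total waiting = 12 + 20 + 0 + 29 + 5 + 38 = 104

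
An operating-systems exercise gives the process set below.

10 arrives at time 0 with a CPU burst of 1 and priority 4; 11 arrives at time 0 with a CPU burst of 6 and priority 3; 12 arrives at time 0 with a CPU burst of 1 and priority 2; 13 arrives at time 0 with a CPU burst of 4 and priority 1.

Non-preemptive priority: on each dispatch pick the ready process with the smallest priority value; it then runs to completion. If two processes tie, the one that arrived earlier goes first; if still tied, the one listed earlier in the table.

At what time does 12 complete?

Timeline: | 13 0-4 | 12 4-5 | 11 5-11 | 10 11-12 |
Completion: 10=12  11=11  12=5  13=4
Turnaround (C−A): 10=12  11=11  12=5  13=4

5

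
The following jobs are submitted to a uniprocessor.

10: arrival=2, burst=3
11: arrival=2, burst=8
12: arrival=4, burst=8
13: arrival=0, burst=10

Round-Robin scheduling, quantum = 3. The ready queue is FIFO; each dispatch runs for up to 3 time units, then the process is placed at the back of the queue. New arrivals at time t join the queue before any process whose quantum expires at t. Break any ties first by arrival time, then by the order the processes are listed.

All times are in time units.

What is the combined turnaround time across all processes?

Schedule: | 13 0-3 | 10 3-6 | 11 6-9 | 13 9-12 | 12 12-15 | 11 15-18 | 13 18-21 | 12 21-24 | 11 24-26 | 13 26-27 | 12 27-29 |
Completion: 10=6  11=26  12=29  13=27
Turnaround = completion − arrival: 10=4, 11=24, 12=25, 13=27
Total turnaround = 4 + 24 + 25 + 27 = 80

80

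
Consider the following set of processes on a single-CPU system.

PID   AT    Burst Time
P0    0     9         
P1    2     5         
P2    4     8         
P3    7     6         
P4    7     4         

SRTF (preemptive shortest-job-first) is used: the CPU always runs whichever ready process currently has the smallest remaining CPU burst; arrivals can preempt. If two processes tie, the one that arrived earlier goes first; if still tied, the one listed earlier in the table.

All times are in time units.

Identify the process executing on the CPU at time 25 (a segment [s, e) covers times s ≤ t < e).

P2

Timeline: | P0 0-2 | P1 2-7 | P4 7-11 | P3 11-17 | P0 17-24 | P2 24-32 |
Completion: P0=24  P1=7  P2=32  P3=17  P4=11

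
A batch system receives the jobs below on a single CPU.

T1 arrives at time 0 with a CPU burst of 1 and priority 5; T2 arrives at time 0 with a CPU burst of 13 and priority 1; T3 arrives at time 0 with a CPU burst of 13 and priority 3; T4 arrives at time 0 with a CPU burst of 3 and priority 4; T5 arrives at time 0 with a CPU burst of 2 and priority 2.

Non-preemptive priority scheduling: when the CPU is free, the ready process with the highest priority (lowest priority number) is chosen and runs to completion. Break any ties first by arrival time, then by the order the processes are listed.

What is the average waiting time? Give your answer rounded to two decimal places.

Gantt: | T2 0-13 | T5 13-15 | T3 15-28 | T4 28-31 | T1 31-32 |
Completion: T1=32  T2=13  T3=28  T4=31  T5=15
Turnaround (C−A): T1=32  T2=13  T3=28  T4=31  T5=15
Waiting times: T1=31, T2=0, T3=15, T4=28, T5=13
Average waiting = (31+0+15+28+13) / 5 = 87/5 = 17.40

17.40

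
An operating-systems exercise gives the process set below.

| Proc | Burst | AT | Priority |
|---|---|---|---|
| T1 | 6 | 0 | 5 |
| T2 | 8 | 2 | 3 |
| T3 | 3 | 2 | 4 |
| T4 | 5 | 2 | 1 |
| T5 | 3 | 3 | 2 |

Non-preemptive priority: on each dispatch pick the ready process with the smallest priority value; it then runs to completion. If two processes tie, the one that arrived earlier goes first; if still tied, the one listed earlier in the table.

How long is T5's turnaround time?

11

Schedule: | T1 0-6 | T4 6-11 | T5 11-14 | T2 14-22 | T3 22-25 |
Completion: T1=6  T2=22  T3=25  T4=11  T5=14
Turnaround(T5) = completion − arrival = 14 − 3 = 11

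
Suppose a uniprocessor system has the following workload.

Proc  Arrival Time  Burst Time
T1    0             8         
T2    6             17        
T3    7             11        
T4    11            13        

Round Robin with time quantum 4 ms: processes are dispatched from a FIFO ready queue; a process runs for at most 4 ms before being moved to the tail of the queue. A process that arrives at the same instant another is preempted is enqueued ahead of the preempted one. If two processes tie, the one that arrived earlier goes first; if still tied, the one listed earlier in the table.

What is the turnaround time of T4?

Schedule: | T1 0-8 | T2 8-12 | T3 12-16 | T4 16-20 | T2 20-24 | T3 24-28 | T4 28-32 | T2 32-36 | T3 36-39 | T4 39-43 | T2 43-47 | T4 47-48 | T2 48-49 |
Completion: T1=8  T2=49  T3=39  T4=48
Turnaround(T4) = completion − arrival = 48 − 11 = 37

37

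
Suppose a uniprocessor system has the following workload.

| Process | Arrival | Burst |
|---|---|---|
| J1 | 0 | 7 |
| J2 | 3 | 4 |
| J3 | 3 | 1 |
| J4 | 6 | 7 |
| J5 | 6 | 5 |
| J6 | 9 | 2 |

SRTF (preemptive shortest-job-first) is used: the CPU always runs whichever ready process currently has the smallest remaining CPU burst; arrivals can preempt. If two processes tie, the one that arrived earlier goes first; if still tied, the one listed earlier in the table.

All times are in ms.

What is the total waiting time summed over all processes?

29

Gantt: | J1 0-3 | J3 3-4 | J1 4-8 | J2 8-9 | J6 9-11 | J2 11-14 | J5 14-19 | J4 19-26 |
Completion: J1=8  J2=14  J3=4  J4=26  J5=19  J6=11
Waiting = turnaround − burst: J1=1, J2=7, J3=0, J4=13, J5=8, J6=0
Total waiting = 1 + 7 + 0 + 13 + 8 + 0 = 29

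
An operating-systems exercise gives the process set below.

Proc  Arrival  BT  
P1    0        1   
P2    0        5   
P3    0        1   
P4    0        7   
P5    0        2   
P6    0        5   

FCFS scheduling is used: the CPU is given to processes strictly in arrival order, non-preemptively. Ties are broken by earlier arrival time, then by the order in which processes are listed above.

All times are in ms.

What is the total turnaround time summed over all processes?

Timeline: | P1 0-1 | P2 1-6 | P3 6-7 | P4 7-14 | P5 14-16 | P6 16-21 |
Completion: P1=1  P2=6  P3=7  P4=14  P5=16  P6=21
Turnaround = completion − arrival: P1=1, P2=6, P3=7, P4=14, P5=16, P6=21
Total turnaround = 1 + 6 + 7 + 14 + 16 + 21 = 65

65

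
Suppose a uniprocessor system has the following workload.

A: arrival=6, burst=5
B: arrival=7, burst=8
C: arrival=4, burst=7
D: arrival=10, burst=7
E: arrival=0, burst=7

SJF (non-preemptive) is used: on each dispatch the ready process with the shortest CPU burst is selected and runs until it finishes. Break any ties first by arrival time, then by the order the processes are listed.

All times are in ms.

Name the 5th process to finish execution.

B

Schedule: | E 0-7 | A 7-12 | C 12-19 | D 19-26 | B 26-34 |
Completion: A=12  B=34  C=19  D=26  E=7
Turnaround (C−A): A=6  B=27  C=15  D=16  E=7
Finish order: E → A → C → D → B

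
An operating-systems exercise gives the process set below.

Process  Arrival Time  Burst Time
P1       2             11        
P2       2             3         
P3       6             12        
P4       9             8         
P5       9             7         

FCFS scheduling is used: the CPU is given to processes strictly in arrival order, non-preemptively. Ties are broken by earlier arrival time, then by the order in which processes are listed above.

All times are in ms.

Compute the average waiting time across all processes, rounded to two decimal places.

Schedule: | idle 0-2 | P1 2-13 | P2 13-16 | P3 16-28 | P4 28-36 | P5 36-43 |
Completion: P1=13  P2=16  P3=28  P4=36  P5=43
Turnaround (C−A): P1=11  P2=14  P3=22  P4=27  P5=34
Waiting times: P1=0, P2=11, P3=10, P4=19, P5=27
Average waiting = (0+11+10+19+27) / 5 = 67/5 = 13.40

13.40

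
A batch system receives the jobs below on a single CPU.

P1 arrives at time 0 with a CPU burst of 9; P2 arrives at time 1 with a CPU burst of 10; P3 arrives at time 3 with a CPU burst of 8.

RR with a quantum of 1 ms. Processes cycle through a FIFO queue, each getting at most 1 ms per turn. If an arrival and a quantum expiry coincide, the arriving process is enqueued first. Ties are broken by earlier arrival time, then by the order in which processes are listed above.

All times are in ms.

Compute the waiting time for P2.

16

Gantt: | P1 0-1 | P2 1-2 | P1 2-3 | P2 3-4 | P3 4-5 | P1 5-6 | P2 6-7 | P3 7-8 | P1 8-9 | P2 9-10 | P3 10-11 | P1 11-12 | P2 12-13 | P3 13-14 | P1 14-15 | P2 15-16 | P3 16-17 | P1 17-18 | P2 18-19 | P3 19-20 | P1 20-21 | P2 21-22 | P3 22-23 | P1 23-24 | P2 24-25 | P3 25-26 | P2 26-27 |
Completion: P1=24  P2=27  P3=26
Turnaround (C−A): P1=24  P2=26  P3=23
Waiting(P2) = turnaround − burst = 26 − 10 = 16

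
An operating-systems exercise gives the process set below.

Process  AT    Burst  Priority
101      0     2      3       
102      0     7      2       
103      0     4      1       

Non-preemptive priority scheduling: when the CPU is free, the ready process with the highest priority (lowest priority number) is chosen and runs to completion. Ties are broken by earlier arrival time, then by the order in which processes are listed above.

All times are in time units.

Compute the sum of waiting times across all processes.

15

Schedule: | 103 0-4 | 102 4-11 | 101 11-13 |
Completion: 101=13  102=11  103=4
Waiting = turnaround − burst: 101=11, 102=4, 103=0
Total waiting = 11 + 4 + 0 = 15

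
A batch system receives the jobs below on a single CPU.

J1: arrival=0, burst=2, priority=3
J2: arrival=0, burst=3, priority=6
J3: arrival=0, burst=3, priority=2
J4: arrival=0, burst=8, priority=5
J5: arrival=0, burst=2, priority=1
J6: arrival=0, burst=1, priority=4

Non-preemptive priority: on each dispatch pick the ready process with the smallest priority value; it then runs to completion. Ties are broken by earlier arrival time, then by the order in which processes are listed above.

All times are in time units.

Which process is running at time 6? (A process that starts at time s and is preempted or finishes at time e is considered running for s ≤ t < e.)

Schedule: | J5 0-2 | J3 2-5 | J1 5-7 | J6 7-8 | J4 8-16 | J2 16-19 |
Completion: J1=7  J2=19  J3=5  J4=16  J5=2  J6=8
Turnaround (C−A): J1=7  J2=19  J3=5  J4=16  J5=2  J6=8

J1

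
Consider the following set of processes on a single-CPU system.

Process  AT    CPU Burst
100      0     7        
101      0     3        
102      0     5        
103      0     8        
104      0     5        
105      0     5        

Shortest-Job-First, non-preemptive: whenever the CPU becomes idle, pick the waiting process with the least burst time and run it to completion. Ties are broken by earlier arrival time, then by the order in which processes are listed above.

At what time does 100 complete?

Gantt: | 101 0-3 | 102 3-8 | 104 8-13 | 105 13-18 | 100 18-25 | 103 25-33 |
Completion: 100=25  101=3  102=8  103=33  104=13  105=18
Turnaround (C−A): 100=25  101=3  102=8  103=33  104=13  105=18

25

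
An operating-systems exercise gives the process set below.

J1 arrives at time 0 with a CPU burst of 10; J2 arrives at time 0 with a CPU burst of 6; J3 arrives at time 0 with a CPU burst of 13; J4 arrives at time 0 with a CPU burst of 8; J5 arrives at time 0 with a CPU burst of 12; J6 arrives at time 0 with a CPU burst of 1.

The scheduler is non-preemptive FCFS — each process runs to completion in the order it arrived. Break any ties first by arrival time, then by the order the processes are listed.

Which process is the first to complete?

Schedule: | J1 0-10 | J2 10-16 | J3 16-29 | J4 29-37 | J5 37-49 | J6 49-50 |
Completion: J1=10  J2=16  J3=29  J4=37  J5=49  J6=50
Finish order: J1 → J2 → J3 → J4 → J5 → J6

J1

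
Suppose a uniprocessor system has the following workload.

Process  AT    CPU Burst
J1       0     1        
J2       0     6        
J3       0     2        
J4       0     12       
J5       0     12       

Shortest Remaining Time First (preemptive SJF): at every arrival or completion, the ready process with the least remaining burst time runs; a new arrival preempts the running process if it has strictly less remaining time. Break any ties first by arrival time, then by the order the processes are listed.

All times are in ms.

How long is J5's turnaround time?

Schedule: | J1 0-1 | J3 1-3 | J2 3-9 | J4 9-21 | J5 21-33 |
Completion: J1=1  J2=9  J3=3  J4=21  J5=33
Turnaround(J5) = completion − arrival = 33 − 0 = 33

33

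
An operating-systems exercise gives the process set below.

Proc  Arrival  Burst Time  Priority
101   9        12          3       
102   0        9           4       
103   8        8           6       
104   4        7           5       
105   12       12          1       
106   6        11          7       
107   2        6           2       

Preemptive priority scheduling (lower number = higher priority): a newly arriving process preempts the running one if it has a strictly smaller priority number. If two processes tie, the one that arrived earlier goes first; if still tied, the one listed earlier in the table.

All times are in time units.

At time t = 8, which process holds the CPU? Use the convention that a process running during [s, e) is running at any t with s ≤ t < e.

102

Schedule: | 102 0-2 | 107 2-8 | 102 8-9 | 101 9-12 | 105 12-24 | 101 24-33 | 102 33-39 | 104 39-46 | 103 46-54 | 106 54-65 |
Completion: 101=33  102=39  103=54  104=46  105=24  106=65  107=8
Turnaround (C−A): 101=24  102=39  103=46  104=42  105=12  106=59  107=6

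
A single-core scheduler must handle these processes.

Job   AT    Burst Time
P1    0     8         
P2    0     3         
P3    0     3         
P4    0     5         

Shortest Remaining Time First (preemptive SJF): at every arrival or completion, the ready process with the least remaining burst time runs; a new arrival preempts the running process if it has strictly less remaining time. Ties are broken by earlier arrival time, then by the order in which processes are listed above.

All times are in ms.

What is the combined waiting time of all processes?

Schedule: | P2 0-3 | P3 3-6 | P4 6-11 | P1 11-19 |
Completion: P1=19  P2=3  P3=6  P4=11
Waiting = turnaround − burst: P1=11, P2=0, P3=3, P4=6
Total waiting = 11 + 0 + 3 + 6 = 20

20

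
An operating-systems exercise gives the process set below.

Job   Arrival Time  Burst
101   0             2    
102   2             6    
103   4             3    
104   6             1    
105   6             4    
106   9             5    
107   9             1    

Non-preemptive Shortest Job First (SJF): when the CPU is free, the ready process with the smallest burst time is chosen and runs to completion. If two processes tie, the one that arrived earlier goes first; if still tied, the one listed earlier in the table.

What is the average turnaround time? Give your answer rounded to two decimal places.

Schedule: | 101 0-2 | 102 2-8 | 104 8-9 | 107 9-10 | 103 10-13 | 105 13-17 | 106 17-22 |
Completion: 101=2  102=8  103=13  104=9  105=17  106=22  107=10
Turnaround (C−A): 101=2  102=6  103=9  104=3  105=11  106=13  107=1
Turnaround times: 101=2, 102=6, 103=9, 104=3, 105=11, 106=13, 107=1
Average turnaround = (2+6+9+3+11+13+1) / 7 = 45/7 = 6.43

6.43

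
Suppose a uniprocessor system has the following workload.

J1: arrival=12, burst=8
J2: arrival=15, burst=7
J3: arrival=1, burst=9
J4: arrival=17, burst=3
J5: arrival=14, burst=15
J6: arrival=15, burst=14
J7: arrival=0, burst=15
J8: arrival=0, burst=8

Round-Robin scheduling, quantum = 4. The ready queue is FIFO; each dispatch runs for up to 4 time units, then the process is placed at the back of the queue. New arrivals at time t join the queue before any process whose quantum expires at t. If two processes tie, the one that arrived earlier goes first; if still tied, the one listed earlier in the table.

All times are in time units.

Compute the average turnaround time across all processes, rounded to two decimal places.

Schedule: | J7 0-4 | J8 4-8 | J3 8-12 | J7 12-16 | J8 16-20 | J1 20-24 | J3 24-28 | J5 28-32 | J2 32-36 | J6 36-40 | J7 40-44 | J4 44-47 | J1 47-51 | J3 51-52 | J5 52-56 | J2 56-59 | J6 59-63 | J7 63-66 | J5 66-70 | J6 70-74 | J5 74-77 | J6 77-79 |
Completion: J1=51  J2=59  J3=52  J4=47  J5=77  J6=79  J7=66  J8=20
Turnaround (C−A): J1=39  J2=44  J3=51  J4=30  J5=63  J6=64  J7=66  J8=20
Turnaround times: J1=39, J2=44, J3=51, J4=30, J5=63, J6=64, J7=66, J8=20
Average turnaround = (39+44+51+30+63+64+66+20) / 8 = 377/8 = 47.13

47.13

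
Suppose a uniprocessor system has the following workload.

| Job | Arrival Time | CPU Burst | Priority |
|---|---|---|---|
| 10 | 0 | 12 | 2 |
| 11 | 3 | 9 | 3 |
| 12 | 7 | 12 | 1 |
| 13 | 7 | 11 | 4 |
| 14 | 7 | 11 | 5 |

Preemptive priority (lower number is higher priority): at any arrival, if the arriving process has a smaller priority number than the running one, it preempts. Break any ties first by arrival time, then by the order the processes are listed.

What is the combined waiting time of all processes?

Timeline: | 10 0-7 | 12 7-19 | 10 19-24 | 11 24-33 | 13 33-44 | 14 44-55 |
Completion: 10=24  11=33  12=19  13=44  14=55
Waiting = turnaround − burst: 10=12, 11=21, 12=0, 13=26, 14=37
Total waiting = 12 + 21 + 0 + 26 + 37 = 96

96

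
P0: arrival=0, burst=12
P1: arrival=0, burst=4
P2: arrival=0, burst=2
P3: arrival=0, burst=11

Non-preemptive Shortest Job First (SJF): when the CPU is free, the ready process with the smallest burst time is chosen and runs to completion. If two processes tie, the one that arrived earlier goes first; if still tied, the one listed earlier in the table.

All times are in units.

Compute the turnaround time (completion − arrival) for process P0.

Gantt: | P2 0-2 | P1 2-6 | P3 6-17 | P0 17-29 |
Completion: P0=29  P1=6  P2=2  P3=17
Turnaround (C−A): P0=29  P1=6  P2=2  P3=17
Turnaround(P0) = completion − arrival = 29 − 0 = 29

29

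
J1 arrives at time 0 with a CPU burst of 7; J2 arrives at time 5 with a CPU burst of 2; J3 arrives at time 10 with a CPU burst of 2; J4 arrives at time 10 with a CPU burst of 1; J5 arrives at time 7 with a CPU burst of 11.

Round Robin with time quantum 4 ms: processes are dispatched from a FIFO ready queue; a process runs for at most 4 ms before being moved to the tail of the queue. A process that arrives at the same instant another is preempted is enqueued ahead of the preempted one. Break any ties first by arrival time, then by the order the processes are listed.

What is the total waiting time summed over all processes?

Timeline: | J1 0-7 | J2 7-9 | J5 9-13 | J3 13-15 | J4 15-16 | J5 16-23 |
Completion: J1=7  J2=9  J3=15  J4=16  J5=23
Waiting = turnaround − burst: J1=0, J2=2, J3=3, J4=5, J5=5
Total waiting = 0 + 2 + 3 + 5 + 5 = 15

15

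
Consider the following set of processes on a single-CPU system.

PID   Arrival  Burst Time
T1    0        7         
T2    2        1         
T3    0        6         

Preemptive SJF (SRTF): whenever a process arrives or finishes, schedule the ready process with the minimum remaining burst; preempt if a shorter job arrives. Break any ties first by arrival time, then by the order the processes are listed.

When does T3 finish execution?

7

Gantt: | T3 0-2 | T2 2-3 | T3 3-7 | T1 7-14 |
Completion: T1=14  T2=3  T3=7
Turnaround (C−A): T1=14  T2=1  T3=7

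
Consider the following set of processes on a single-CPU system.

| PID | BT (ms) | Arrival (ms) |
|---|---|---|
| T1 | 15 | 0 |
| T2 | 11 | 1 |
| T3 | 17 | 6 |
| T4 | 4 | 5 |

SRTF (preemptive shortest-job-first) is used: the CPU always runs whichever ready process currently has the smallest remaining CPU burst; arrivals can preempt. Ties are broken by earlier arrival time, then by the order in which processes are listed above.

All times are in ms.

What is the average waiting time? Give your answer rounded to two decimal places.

10.75

Schedule: | T1 0-1 | T2 1-5 | T4 5-9 | T2 9-16 | T1 16-30 | T3 30-47 |
Completion: T1=30  T2=16  T3=47  T4=9
Waiting times: T1=15, T2=4, T3=24, T4=0
Average waiting = (15+4+24+0) / 4 = 43/4 = 10.75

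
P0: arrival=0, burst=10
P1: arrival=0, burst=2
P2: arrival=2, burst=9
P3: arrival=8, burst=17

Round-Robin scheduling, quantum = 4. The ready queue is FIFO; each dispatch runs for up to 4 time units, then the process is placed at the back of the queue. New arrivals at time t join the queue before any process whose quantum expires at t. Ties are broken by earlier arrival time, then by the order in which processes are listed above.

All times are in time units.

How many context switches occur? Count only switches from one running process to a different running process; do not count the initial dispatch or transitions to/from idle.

Gantt: | P0 0-4 | P1 4-6 | P2 6-10 | P0 10-14 | P3 14-18 | P2 18-22 | P0 22-24 | P3 24-28 | P2 28-29 | P3 29-38 |
Completion: P0=24  P1=6  P2=29  P3=38
Turnaround (C−A): P0=24  P1=6  P2=27  P3=30

9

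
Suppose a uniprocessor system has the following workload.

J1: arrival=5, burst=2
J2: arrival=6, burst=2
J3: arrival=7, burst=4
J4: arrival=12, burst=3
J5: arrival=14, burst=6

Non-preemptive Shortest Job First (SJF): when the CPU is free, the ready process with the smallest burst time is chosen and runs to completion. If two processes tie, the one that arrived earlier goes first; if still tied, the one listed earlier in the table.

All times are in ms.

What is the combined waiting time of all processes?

6

Gantt: | idle 0-5 | J1 5-7 | J2 7-9 | J3 9-13 | J4 13-16 | J5 16-22 |
Completion: J1=7  J2=9  J3=13  J4=16  J5=22
Turnaround (C−A): J1=2  J2=3  J3=6  J4=4  J5=8
Waiting = turnaround − burst: J1=0, J2=1, J3=2, J4=1, J5=2
Total waiting = 0 + 1 + 2 + 1 + 2 = 6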